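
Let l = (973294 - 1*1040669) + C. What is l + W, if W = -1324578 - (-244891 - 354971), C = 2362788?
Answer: 1570697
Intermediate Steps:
l = 2295413 (l = (973294 - 1*1040669) + 2362788 = (973294 - 1040669) + 2362788 = -67375 + 2362788 = 2295413)
W = -724716 (W = -1324578 - 1*(-599862) = -1324578 + 599862 = -724716)
l + W = 2295413 - 724716 = 1570697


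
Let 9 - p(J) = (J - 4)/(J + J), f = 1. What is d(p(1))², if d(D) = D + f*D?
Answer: 441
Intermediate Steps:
p(J) = 9 - (-4 + J)/(2*J) (p(J) = 9 - (J - 4)/(J + J) = 9 - (-4 + J)/(2*J))
d(D) = 2*D (d(D) = D + 1*D = D + D = 2*D)
d(p(1))² = (2*(17/2 + 2/1))² = (2*(17/2 + 2*1))² = (2*(17/2 + 2))² = (2*(21/2))² = 21² = 441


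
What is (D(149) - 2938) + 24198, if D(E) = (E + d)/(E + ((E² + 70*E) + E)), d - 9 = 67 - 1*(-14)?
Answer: 700070779/32929 ≈ 21260.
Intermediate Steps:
d = 90 (d = 9 + (67 - 1*(-14)) = 9 + (67 + 14) = 9 + 81 = 90)
D(E) = (90 + E)/(E² + 72*E) (D(E) = (E + 90)/(E + ((E² + 70*E) + E)) = (90 + E)/(E + (E² + 71*E)) = (90 + E)/(E² + 72*E))
(D(149) - 2938) + 24198 = ((90 + 149)/(149*(72 + 149)) - 2938) + 24198 = ((1/149)*239/221 - 2938) + 24198 = ((1/149)*(1/221)*239 - 2938) + 24198 = (239/32929 - 2938) + 24198 = -96745163/32929 + 24198 = 700070779/32929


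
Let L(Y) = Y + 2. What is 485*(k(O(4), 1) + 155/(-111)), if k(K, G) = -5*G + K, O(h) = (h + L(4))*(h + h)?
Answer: 3962450/111 ≈ 35698.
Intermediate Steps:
L(Y) = 2 + Y
O(h) = 2*h*(6 + h) (O(h) = (h + (2 + 4))*(h + h) = (h + 6)*(2*h) = (6 + h)*(2*h) = 2*h*(6 + h))
k(K, G) = K - 5*G
485*(k(O(4), 1) + 155/(-111)) = 485*((2*4*(6 + 4) - 5*1) + 155/(-111)) = 485*((2*4*10 - 5) + 155*(-1/111)) = 485*((80 - 5) - 155/111) = 485*(75 - 155/111) = 485*(8170/111) = 3962450/111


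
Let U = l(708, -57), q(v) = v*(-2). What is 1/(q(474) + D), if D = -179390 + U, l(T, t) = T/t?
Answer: -19/3426658 ≈ -5.5448e-6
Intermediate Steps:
q(v) = -2*v
U = -236/19 (U = 708/(-57) = 708*(-1/57) = -236/19 ≈ -12.421)
D = -3408646/19 (D = -179390 - 236/19 = -3408646/19 ≈ -1.7940e+5)
1/(q(474) + D) = 1/(-2*474 - 3408646/19) = 1/(-948 - 3408646/19) = 1/(-3426658/19) = -19/3426658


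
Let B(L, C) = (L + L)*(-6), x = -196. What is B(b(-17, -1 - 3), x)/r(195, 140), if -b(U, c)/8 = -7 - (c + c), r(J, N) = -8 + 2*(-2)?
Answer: -8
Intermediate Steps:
r(J, N) = -12 (r(J, N) = -8 - 4 = -12)
b(U, c) = 56 + 16*c (b(U, c) = -8*(-7 - (c + c)) = -8*(-7 - 2*c) = 56 + 16*c)
B(L, C) = -12*L (B(L, C) = (2*L)*(-6) = -12*L)
B(b(-17, -1 - 3), x)/r(195, 140) = -12*(56 + 16*(-1 - 3))/(-12) = -12*(56 + 16*(-4))*(-1/12) = -12*(56 - 64)*(-1/12) = -12*(-8)*(-1/12) = 96*(-1/12) = -8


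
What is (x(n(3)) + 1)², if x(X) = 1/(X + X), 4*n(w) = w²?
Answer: 121/81 ≈ 1.4938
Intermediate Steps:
n(w) = w²/4
x(X) = 1/(2*X)
(x(n(3)) + 1)² = (1/(2*(((¼)*3²))) + 1)² = (1/(2*(((¼)*9))) + 1)² = (1/(2*(9/4)) + 1)² = ((½)*(4/9) + 1)² = (2/9 + 1)² = (11/9)² = 121/81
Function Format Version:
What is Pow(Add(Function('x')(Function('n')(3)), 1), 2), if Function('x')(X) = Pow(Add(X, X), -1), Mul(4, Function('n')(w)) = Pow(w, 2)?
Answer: Rational(121, 81) ≈ 1.4938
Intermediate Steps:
Function('n')(w) = Mul(Rational(1, 4), Pow(w, 2))
Function('x')(X) = Mul(Rational(1, 2), Pow(X, -1)) (Function('x')(X) = Pow(Mul(2, X), -1) = Mul(Rational(1, 2), Pow(X, -1)))
Pow(Add(Function('x')(Function('n')(3)), 1), 2) = Pow(Add(Mul(Rational(1, 2), Pow(Mul(Rational(1, 4), Pow(3, 2)), -1)), 1), 2) = Pow(Add(Mul(Rational(1, 2), Pow(Mul(Rational(1, 4), 9), -1)), 1), 2) = Pow(Add(Mul(Rational(1, 2), Pow(Rational(9, 4), -1)), 1), 2) = Pow(Add(Mul(Rational(1, 2), Rational(4, 9)), 1), 2) = Pow(Add(Rational(2, 9), 1), 2) = Pow(Rational(11, 9), 2) = Rational(121, 81)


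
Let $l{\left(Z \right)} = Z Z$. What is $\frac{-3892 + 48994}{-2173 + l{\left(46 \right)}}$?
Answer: $- \frac{15034}{19} \approx -791.26$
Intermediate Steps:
$l{\left(Z \right)} = Z^{2}$
$\frac{-3892 + 48994}{-2173 + l{\left(46 \right)}} = \frac{-3892 + 48994}{-2173 + 46^{2}} = \frac{45102}{-2173 + 2116} = \frac{45102}{-57} = 45102 \left(- \frac{1}{57}\right) = - \frac{15034}{19}$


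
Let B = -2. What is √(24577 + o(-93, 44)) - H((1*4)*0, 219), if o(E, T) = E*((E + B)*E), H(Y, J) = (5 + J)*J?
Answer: -49056 + I*√797078 ≈ -49056.0 + 892.79*I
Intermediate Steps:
H(Y, J) = J*(5 + J)
o(E, T) = E²*(-2 + E) (o(E, T) = E*((E - 2)*E) = E*((-2 + E)*E) = E*(E*(-2 + E)) = E²*(-2 + E))
√(24577 + o(-93, 44)) - H((1*4)*0, 219) = √(24577 + (-93)²*(-2 - 93)) - 219*(5 + 219) = √(24577 + 8649*(-95)) - 219*224 = √(24577 - 821655) - 1*49056 = √(-797078) - 49056 = I*√797078 - 49056 = -49056 + I*√797078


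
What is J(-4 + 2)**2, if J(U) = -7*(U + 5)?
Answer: 441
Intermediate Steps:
J(U) = -35 - 7*U (J(U) = -7*(5 + U) = -35 - 7*U)
J(-4 + 2)**2 = (-35 - 7*(-4 + 2))**2 = (-35 - 7*(-2))**2 = (-35 + 14)**2 = (-21)**2 = 441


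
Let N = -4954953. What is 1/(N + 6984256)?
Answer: 1/2029303 ≈ 4.9278e-7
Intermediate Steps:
1/(N + 6984256) = 1/(-4954953 + 6984256) = 1/2029303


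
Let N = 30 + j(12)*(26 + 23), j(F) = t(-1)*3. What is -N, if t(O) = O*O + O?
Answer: -30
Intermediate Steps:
t(O) = O + O² (t(O) = O² + O = O + O²)
j(F) = 0 (j(F) = -(1 - 1)*3 = -1*0*3 = 0*3 = 0)
N = 30 (N = 30 + 0*(26 + 23) = 30 + 0*49 = 30 + 0 = 30)
-N = -1*30 = -30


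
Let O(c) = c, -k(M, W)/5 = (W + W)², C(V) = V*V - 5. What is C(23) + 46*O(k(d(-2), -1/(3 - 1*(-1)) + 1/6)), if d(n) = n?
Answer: 9317/18 ≈ 517.61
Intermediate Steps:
C(V) = -5 + V² (C(V) = V² - 5 = -5 + V²)
k(M, W) = -20*W² (k(M, W) = -5*(W + W)² = -5*4*W² = -20*W²)
C(23) + 46*O(k(d(-2), -1/(3 - 1*(-1)) + 1/6)) = (-5 + 23²) + 46*(-20*(-1/(3 - 1*(-1)) + 1/6)²) = (-5 + 529) + 46*(-20*(-1/(3 + 1) + 1*(⅙))²) = 524 + 46*(-20*(-1/4 + ⅙)²) = 524 + 46*(-20*(-1*¼ + ⅙)²) = 524 + 46*(-20*(-¼ + ⅙)²) = 524 + 46*(-20*(-1/12)²) = 524 + 46*(-20*1/144) = 524 + 46*(-5/36) = 524 - 115/18 = 9317/18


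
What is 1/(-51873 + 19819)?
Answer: -1/32054 ≈ -3.1197e-5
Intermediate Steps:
1/(-51873 + 19819) = 1/(-32054) = -1/32054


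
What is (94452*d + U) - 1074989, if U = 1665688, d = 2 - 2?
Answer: 590699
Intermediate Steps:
d = 0
(94452*d + U) - 1074989 = (94452*0 + 1665688) - 1074989 = (0 + 1665688) - 1074989 = 1665688 - 1074989 = 590699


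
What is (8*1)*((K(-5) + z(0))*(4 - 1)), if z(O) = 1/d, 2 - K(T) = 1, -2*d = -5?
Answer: 168/5 ≈ 33.600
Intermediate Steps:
d = 5/2 (d = -1/2*(-5) = 5/2 ≈ 2.5000)
K(T) = 1 (K(T) = 2 - 1*1 = 2 - 1 = 1)
z(O) = 2/5 (z(O) = 1/(5/2) = 2/5)
(8*1)*((K(-5) + z(0))*(4 - 1)) = (8*1)*((1 + 2/5)*(4 - 1)) = 8*((7/5)*3) = 8*(21/5) = 168/5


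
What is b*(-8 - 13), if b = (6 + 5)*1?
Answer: -231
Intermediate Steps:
b = 11 (b = 11*1 = 11)
b*(-8 - 13) = 11*(-8 - 13) = 11*(-21) = -231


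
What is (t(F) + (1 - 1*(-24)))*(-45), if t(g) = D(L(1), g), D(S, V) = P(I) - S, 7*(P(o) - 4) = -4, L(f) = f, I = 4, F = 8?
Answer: -8640/7 ≈ -1234.3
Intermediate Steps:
P(o) = 24/7 (P(o) = 4 + (⅐)*(-4) = 4 - 4/7 = 24/7)
D(S, V) = 24/7 - S
t(g) = 17/7 (t(g) = 24/7 - 1*1 = 24/7 - 1 = 17/7)
(t(F) + (1 - 1*(-24)))*(-45) = (17/7 + (1 - 1*(-24)))*(-45) = (17/7 + (1 + 24))*(-45) = (17/7 + 25)*(-45) = (192/7)*(-45) = -8640/7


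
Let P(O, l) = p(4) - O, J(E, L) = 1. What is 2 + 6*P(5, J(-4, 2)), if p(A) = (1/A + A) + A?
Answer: 43/2 ≈ 21.500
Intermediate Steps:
p(A) = 1/A + 2*A (p(A) = (A + 1/A) + A = 1/A + 2*A)
P(O, l) = 33/4 - O (P(O, l) = (1/4 + 2*4) - O = (1/4 + 8) - O = 33/4 - O)
2 + 6*P(5, J(-4, 2)) = 2 + 6*(33/4 - 1*5) = 2 + 6*(33/4 - 5) = 2 + 6*(13/4) = 2 + 39/2 = 43/2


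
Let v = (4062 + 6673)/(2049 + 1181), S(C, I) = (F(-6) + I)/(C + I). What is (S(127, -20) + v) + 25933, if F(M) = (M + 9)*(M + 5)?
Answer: 94355563/3638 ≈ 25936.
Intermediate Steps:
F(M) = (5 + M)*(9 + M) (F(M) = (9 + M)*(5 + M) = (5 + M)*(9 + M))
S(C, I) = (-3 + I)/(C + I) (S(C, I) = ((45 + (-6)² + 14*(-6)) + I)/(C + I) = ((45 + 36 - 84) + I)/(C + I) = (-3 + I)/(C + I))
v = 113/34 (v = 10735/3230 = 10735*(1/3230) = 113/34 ≈ 3.3235)
(S(127, -20) + v) + 25933 = ((-3 - 20)/(127 - 20) + 113/34) + 25933 = (-23/107 + 113/34) + 25933 = 11309/3638 + 25933 = 94355563/3638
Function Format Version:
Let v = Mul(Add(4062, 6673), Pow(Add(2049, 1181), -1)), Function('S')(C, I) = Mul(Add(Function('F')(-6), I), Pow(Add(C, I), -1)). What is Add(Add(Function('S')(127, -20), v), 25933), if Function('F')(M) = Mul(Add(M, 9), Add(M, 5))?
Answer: Rational(94355563, 3638) ≈ 25936.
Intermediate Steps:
Function('F')(M) = Mul(Add(5, M), Add(9, M)) (Function('F')(M) = Mul(Add(9, M), Add(5, M)) = Mul(Add(5, M), Add(9, M)))
Function('S')(C, I) = Mul(Pow(Add(C, I), -1), Add(-3, I)) (Function('S')(C, I) = Mul(Add(Add(45, Pow(-6, 2), Mul(14, -6)), I), Pow(Add(C, I), -1)) = Mul(Add(Add(45, 36, -84), I), Pow(Add(C, I), -1)) = Mul(Add(-3, I), Pow(Add(C, I), -1)) = Mul(Pow(Add(C, I), -1), Add(-3, I)))
v = Rational(113, 34) (v = Mul(10735, Pow(3230, -1)) = Mul(10735, Rational(1, 3230)) = Rational(113, 34) ≈ 3.3235)
Add(Add(Function('S')(127, -20), v), 25933) = Add(Add(Mul(Pow(Add(127, -20), -1), Add(-3, -20)), Rational(113, 34)), 25933) = Add(Add(Mul(Pow(107, -1), -23), Rational(113, 34)), 25933) = Add(Add(Mul(Rational(1, 107), -23), Rational(113, 34)), 25933) = Add(Add(Rational(-23, 107), Rational(113, 34)), 25933) = Add(Rational(11309, 3638), 25933) = Rational(94355563, 3638)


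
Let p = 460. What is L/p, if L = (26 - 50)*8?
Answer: -48/115 ≈ -0.41739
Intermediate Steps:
L = -192 (L = -24*8 = -192)
L/p = -192/460 = -192*1/460 = -48/115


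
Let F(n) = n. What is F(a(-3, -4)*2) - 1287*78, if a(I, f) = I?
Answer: -100392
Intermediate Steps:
F(a(-3, -4)*2) - 1287*78 = -3*2 - 1287*78 = -6 - 100386 = -100392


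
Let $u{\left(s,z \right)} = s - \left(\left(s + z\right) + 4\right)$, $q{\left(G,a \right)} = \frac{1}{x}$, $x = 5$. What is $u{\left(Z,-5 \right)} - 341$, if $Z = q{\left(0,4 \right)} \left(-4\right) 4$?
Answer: $-340$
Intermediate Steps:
$q{\left(G,a \right)} = \frac{1}{5}$
$Z = - \frac{16}{5}$ ($Z = \frac{1}{5} \left(-4\right) 4 = \left(- \frac{4}{5}\right) 4 = - \frac{16}{5} \approx -3.2$)
$u{\left(s,z \right)} = -4 - z$ ($u{\left(s,z \right)} = s - \left(4 + s + z\right) = -4 - z$)
$u{\left(Z,-5 \right)} - 341 = \left(-4 - -5\right) - 341 = \left(-4 + 5\right) - 341 = 1 - 341 = -340$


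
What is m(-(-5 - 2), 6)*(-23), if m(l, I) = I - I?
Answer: 0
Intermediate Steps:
m(l, I) = 0
m(-(-5 - 2), 6)*(-23) = 0*(-23) = 0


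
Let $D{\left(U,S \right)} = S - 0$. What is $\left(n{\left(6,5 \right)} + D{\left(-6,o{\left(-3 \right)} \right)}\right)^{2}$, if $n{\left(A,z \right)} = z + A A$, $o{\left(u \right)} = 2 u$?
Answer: $1225$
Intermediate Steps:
$D{\left(U,S \right)} = S$ ($D{\left(U,S \right)} = S + 0 = S$)
$n{\left(A,z \right)} = z + A^{2}$
$\left(n{\left(6,5 \right)} + D{\left(-6,o{\left(-3 \right)} \right)}\right)^{2} = \left(\left(5 + 6^{2}\right) + 2 \left(-3\right)\right)^{2} = \left(\left(5 + 36\right) - 6\right)^{2} = \left(41 - 6\right)^{2} = 35^{2} = 1225$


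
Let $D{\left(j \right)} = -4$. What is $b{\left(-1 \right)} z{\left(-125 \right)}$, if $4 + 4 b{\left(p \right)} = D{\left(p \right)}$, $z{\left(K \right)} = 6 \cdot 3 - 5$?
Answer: $-26$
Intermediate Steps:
$z{\left(K \right)} = 13$ ($z{\left(K \right)} = 18 - 5 = 13$)
$b{\left(p \right)} = -2$ ($b{\left(p \right)} = -1 + \frac{1}{4} \left(-4\right) = -1 - 1 = -2$)
$b{\left(-1 \right)} z{\left(-125 \right)} = \left(-2\right) 13 = -26$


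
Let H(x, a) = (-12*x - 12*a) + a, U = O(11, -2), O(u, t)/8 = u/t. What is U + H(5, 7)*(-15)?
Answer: 2011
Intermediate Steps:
O(u, t) = 8*u/t (O(u, t) = 8*(u/t) = 8*u/t)
U = -44 (U = 8*11/(-2) = 8*11*(-½) = -44)
H(x, a) = -12*x - 11*a (H(x, a) = (-12*a - 12*x) + a = -12*x - 11*a)
U + H(5, 7)*(-15) = -44 + (-12*5 - 11*7)*(-15) = -44 + (-60 - 77)*(-15) = -44 - 137*(-15) = -44 + 2055 = 2011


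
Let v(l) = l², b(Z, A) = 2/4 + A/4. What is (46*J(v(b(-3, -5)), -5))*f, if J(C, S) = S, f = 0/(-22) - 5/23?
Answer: 50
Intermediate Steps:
b(Z, A) = ½ + A/4 (b(Z, A) = 2*(¼) + A*(¼) = ½ + A/4)
f = -5/23 (f = 0*(-1/22) - 5*1/23 = 0 - 5/23 = -5/23 ≈ -0.21739)
(46*J(v(b(-3, -5)), -5))*f = (46*(-5))*(-5/23) = -230*(-5/23) = 50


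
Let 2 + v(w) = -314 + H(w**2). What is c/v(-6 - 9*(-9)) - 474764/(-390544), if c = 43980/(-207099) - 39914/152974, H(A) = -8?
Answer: 25411993204126175/20878984711518318 ≈ 1.2171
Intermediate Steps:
c = -2498991001/5280127071 (c = 43980*(-1/207099) - 39914*1/152974 = -14660/69033 - 19957/76487 = -2498991001/5280127071 ≈ -0.47328)
v(w) = -324 (v(w) = -2 + (-314 - 8) = -2 - 322 = -324)
c/v(-6 - 9*(-9)) - 474764/(-390544) = -2498991001/5280127071/(-324) - 474764/(-390544) = -2498991001/5280127071*(-1/324) - 474764*(-1/390544) = 2498991001/1710761171004 + 118691/97636 = 25411993204126175/20878984711518318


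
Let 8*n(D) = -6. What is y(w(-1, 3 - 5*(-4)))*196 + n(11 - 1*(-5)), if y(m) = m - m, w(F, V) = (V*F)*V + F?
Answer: -3/4 ≈ -0.75000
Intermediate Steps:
w(F, V) = F + F*V**2 (w(F, V) = (F*V)*V + F = F*V**2 + F = F + F*V**2)
n(D) = -3/4 (n(D) = (1/8)*(-6) = -3/4)
y(m) = 0
y(w(-1, 3 - 5*(-4)))*196 + n(11 - 1*(-5)) = 0*196 - 3/4 = 0 - 3/4 = -3/4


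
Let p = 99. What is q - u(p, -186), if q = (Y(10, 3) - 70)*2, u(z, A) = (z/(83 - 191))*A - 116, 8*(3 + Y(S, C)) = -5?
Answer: -807/4 ≈ -201.75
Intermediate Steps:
Y(S, C) = -29/8 (Y(S, C) = -3 + (⅛)*(-5) = -3 - 5/8 = -29/8)
u(z, A) = -116 - A*z/108 (u(z, A) = (z/(-108))*A - 116 = (-z/108)*A - 116 = -A*z/108 - 116 = -116 - A*z/108)
q = -589/4 (q = (-29/8 - 70)*2 = -589/8*2 = -589/4 ≈ -147.25)
q - u(p, -186) = -589/4 - (-116 - 1/108*(-186)*99) = -589/4 - (-116 + 341/2) = -589/4 - 1*109/2 = -589/4 - 109/2 = -807/4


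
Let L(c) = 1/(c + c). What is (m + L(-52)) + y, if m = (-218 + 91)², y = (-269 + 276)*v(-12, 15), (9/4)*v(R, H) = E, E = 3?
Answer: 5035157/312 ≈ 16138.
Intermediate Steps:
v(R, H) = 4/3 (v(R, H) = (4/9)*3 = 4/3)
L(c) = 1/(2*c)
y = 28/3 (y = (-269 + 276)*(4/3) = 7*(4/3) = 28/3 ≈ 9.3333)
m = 16129 (m = (-127)² = 16129)
(m + L(-52)) + y = (16129 + (½)/(-52)) + 28/3 = (16129 + (½)*(-1/52)) + 28/3 = (16129 - 1/104) + 28/3 = 1677415/104 + 28/3 = 5035157/312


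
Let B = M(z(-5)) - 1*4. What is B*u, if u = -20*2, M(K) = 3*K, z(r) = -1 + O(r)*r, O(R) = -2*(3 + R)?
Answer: 2680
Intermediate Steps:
O(R) = -6 - 2*R
z(r) = -1 + r*(-6 - 2*r) (z(r) = -1 + (-6 - 2*r)*r = -1 + r*(-6 - 2*r))
u = -40
B = -67 (B = 3*(-1 - 2*(-5)*(3 - 5)) - 1*4 = 3*(-1 - 2*(-5)*(-2)) - 4 = 3*(-1 - 20) - 4 = 3*(-21) - 4 = -63 - 4 = -67)
B*u = -67*(-40) = 2680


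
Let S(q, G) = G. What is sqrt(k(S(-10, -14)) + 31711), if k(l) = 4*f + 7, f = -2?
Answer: sqrt(31710) ≈ 178.07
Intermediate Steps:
k(l) = -1 (k(l) = 4*(-2) + 7 = -8 + 7 = -1)
sqrt(k(S(-10, -14)) + 31711) = sqrt(-1 + 31711) = sqrt(31710)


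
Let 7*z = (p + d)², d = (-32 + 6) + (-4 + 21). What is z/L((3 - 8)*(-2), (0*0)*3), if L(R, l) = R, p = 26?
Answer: 289/70 ≈ 4.1286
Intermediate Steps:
d = -9 (d = -26 + 17 = -9)
z = 289/7 (z = (26 - 9)²/7 = (⅐)*17² = (⅐)*289 = 289/7 ≈ 41.286)
z/L((3 - 8)*(-2), (0*0)*3) = 289/(7*(((3 - 8)*(-2)))) = 289/(7*((-5*(-2)))) = (289/7)/10 = (289/7)*(⅒) = 289/70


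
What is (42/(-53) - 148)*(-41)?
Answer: 323326/53 ≈ 6100.5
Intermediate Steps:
(42/(-53) - 148)*(-41) = (42*(-1/53) - 148)*(-41) = (-42/53 - 148)*(-41) = -7886/53*(-41) = 323326/53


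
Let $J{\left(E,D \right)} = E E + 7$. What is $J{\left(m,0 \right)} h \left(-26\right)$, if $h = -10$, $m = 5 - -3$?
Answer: $18460$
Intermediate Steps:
$m = 8$ ($m = 5 + 3 = 8$)
$J{\left(E,D \right)} = 7 + E^{2}$ ($J{\left(E,D \right)} = E^{2} + 7 = 7 + E^{2}$)
$J{\left(m,0 \right)} h \left(-26\right) = \left(7 + 8^{2}\right) \left(-10\right) \left(-26\right) = \left(7 + 64\right) \left(-10\right) \left(-26\right) = 71 \left(-10\right) \left(-26\right) = \left(-710\right) \left(-26\right) = 18460$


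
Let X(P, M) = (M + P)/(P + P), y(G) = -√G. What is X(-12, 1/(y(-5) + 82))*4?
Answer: 40333/20187 - I*√5/40374 ≈ 1.998 - 5.5384e-5*I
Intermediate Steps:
X(P, M) = (M + P)/(2*P) (X(P, M) = (M + P)/((2*P)) = (M + P)*(1/(2*P)) = (M + P)/(2*P))
X(-12, 1/(y(-5) + 82))*4 = ((½)*(1/(-√(-5) + 82) - 12)/(-12))*4 = ((½)*(-1/12)*(1/(-I*√5 + 82) - 12))*4 = ((½)*(-1/12)*(1/(82 - I*√5) - 12))*4 = ((½)*(-1/12)*(-12 + 1/(82 - I*√5)))*4 = (½ - 1/(24*(82 - I*√5)))*4 = 2 - 1/(6*(82 - I*√5))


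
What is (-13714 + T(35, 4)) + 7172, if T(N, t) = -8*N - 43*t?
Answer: -6994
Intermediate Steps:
T(N, t) = -43*t - 8*N
(-13714 + T(35, 4)) + 7172 = (-13714 + (-43*4 - 8*35)) + 7172 = (-13714 + (-172 - 280)) + 7172 = (-13714 - 452) + 7172 = -14166 + 7172 = -6994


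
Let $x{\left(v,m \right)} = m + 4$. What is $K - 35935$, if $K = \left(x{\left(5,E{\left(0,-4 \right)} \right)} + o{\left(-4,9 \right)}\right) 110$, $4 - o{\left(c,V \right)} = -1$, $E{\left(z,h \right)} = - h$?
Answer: $-34505$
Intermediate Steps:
$x{\left(v,m \right)} = 4 + m$
$o{\left(c,V \right)} = 5$ ($o{\left(c,V \right)} = 4 - -1 = 4 + 1 = 5$)
$K = 1430$ ($K = \left(\left(4 - -4\right) + 5\right) 110 = \left(\left(4 + 4\right) + 5\right) 110 = \left(8 + 5\right) 110 = 13 \cdot 110 = 1430$)
$K - 35935 = 1430 - 35935 = -34505$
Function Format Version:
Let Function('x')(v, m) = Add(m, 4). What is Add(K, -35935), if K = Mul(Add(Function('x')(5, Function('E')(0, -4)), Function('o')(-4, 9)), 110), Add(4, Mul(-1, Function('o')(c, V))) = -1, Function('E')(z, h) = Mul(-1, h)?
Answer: -34505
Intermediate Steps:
Function('x')(v, m) = Add(4, m)
Function('o')(c, V) = 5 (Function('o')(c, V) = Add(4, Mul(-1, -1)) = Add(4, 1) = 5)
K = 1430 (K = Mul(Add(Add(4, Mul(-1, -4)), 5), 110) = Mul(Add(Add(4, 4), 5), 110) = Mul(Add(8, 5), 110) = Mul(13, 110) = 1430)
Add(K, -35935) = Add(1430, -35935) = -34505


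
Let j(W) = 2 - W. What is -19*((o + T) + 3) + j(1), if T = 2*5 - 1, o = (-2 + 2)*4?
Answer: -227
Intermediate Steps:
o = 0 (o = 0*4 = 0)
T = 9 (T = 10 - 1 = 9)
-19*((o + T) + 3) + j(1) = -19*((0 + 9) + 3) + (2 - 1*1) = -19*(9 + 3) + (2 - 1) = -19*12 + 1 = -228 + 1 = -227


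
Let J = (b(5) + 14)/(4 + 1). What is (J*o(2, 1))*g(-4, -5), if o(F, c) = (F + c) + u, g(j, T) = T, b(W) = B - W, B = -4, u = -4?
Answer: 5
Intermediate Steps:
b(W) = -4 - W
o(F, c) = -4 + F + c (o(F, c) = (F + c) - 4 = -4 + F + c)
J = 1 (J = ((-4 - 1*5) + 14)/(4 + 1) = ((-4 - 5) + 14)/5 = (-9 + 14)*(⅕) = 5*(⅕) = 1)
(J*o(2, 1))*g(-4, -5) = (1*(-4 + 2 + 1))*(-5) = (1*(-1))*(-5) = -1*(-5) = 5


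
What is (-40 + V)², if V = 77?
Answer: 1369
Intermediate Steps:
(-40 + V)² = (-40 + 77)² = 37² = 1369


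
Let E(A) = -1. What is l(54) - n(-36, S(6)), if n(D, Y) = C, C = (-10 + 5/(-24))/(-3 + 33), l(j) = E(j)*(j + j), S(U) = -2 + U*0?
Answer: -15503/144 ≈ -107.66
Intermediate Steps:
S(U) = -2 (S(U) = -2 + 0 = -2)
l(j) = -2*j (l(j) = -(j + j) = -2*j)
C = -49/144 (C = (-10 + 5*(-1/24))/30 = (-10 - 5/24)*(1/30) = -245/24*1/30 = -49/144 ≈ -0.34028)
n(D, Y) = -49/144
l(54) - n(-36, S(6)) = -2*54 - 1*(-49/144) = -108 + 49/144 = -15503/144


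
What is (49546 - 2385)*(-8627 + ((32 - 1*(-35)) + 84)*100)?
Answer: 305273153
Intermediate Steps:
(49546 - 2385)*(-8627 + ((32 - 1*(-35)) + 84)*100) = 47161*(-8627 + ((32 + 35) + 84)*100) = 47161*(-8627 + (67 + 84)*100) = 47161*(-8627 + 151*100) = 47161*(-8627 + 15100) = 47161*6473 = 305273153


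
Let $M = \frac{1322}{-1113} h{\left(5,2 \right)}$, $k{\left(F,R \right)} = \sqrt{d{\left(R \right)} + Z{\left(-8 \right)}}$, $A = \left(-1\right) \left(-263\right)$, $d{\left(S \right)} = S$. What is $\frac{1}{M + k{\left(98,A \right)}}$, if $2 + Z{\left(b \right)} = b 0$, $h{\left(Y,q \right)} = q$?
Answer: $\frac{2942772}{316327973} + \frac{3716307 \sqrt{29}}{316327973} \approx 0.072569$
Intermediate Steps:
$A = 263$
$Z{\left(b \right)} = -2$ ($Z{\left(b \right)} = -2 + b 0 = -2 + 0 = -2$)
$k{\left(F,R \right)} = \sqrt{-2 + R}$ ($k{\left(F,R \right)} = \sqrt{R - 2} = \sqrt{-2 + R}$)
$M = - \frac{2644}{1113}$ ($M = \frac{1322}{-1113} \cdot 2 = 1322 \left(- \frac{1}{1113}\right) 2 = \left(- \frac{1322}{1113}\right) 2 = - \frac{2644}{1113} \approx -2.3756$)
$\frac{1}{M + k{\left(98,A \right)}} = \frac{1}{- \frac{2644}{1113} + \sqrt{-2 + 263}} = \frac{1}{- \frac{2644}{1113} + \sqrt{261}} = \frac{1}{- \frac{2644}{1113} + 3 \sqrt{29}}$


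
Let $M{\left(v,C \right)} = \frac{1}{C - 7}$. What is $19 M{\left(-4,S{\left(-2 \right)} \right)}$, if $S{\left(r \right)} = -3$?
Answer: $- \frac{19}{10} \approx -1.9$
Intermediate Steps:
$M{\left(v,C \right)} = \frac{1}{-7 + C}$
$19 M{\left(-4,S{\left(-2 \right)} \right)} = \frac{19}{-7 - 3} = \frac{19}{-10} = 19 \left(- \frac{1}{10}\right) = - \frac{19}{10}$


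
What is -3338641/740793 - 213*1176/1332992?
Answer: -579492687607/123433892832 ≈ -4.6948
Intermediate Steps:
-3338641/740793 - 213*1176/1332992 = -3338641*1/740793 - 250488*1/1332992 = -3338641/740793 - 31311/166624 = -579492687607/123433892832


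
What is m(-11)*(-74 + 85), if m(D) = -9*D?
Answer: 1089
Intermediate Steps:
m(-11)*(-74 + 85) = (-9*(-11))*(-74 + 85) = 99*11 = 1089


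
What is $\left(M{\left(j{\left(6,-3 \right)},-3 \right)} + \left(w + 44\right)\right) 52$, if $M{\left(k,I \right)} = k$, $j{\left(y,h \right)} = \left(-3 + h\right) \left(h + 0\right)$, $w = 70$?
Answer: $6864$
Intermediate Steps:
$j{\left(y,h \right)} = h \left(-3 + h\right)$ ($j{\left(y,h \right)} = \left(-3 + h\right) h = h \left(-3 + h\right)$)
$\left(M{\left(j{\left(6,-3 \right)},-3 \right)} + \left(w + 44\right)\right) 52 = \left(- 3 \left(-3 - 3\right) + \left(70 + 44\right)\right) 52 = \left(\left(-3\right) \left(-6\right) + 114\right) 52 = \left(18 + 114\right) 52 = 132 \cdot 52 = 6864$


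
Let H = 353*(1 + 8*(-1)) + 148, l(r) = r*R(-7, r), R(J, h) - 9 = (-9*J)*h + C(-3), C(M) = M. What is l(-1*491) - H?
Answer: 15187480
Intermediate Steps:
R(J, h) = 6 - 9*J*h (R(J, h) = 9 + ((-9*J)*h - 3) = 9 + (-9*J*h - 3) = 9 + (-3 - 9*J*h) = 6 - 9*J*h)
l(r) = r*(6 + 63*r) (l(r) = r*(6 - 9*(-7)*r) = r*(6 + 63*r))
H = -2323 (H = 353*(1 - 8) + 148 = 353*(-7) + 148 = -2471 + 148 = -2323)
l(-1*491) - H = 3*(-1*491)*(2 + 21*(-1*491)) - 1*(-2323) = 3*(-491)*(2 + 21*(-491)) + 2323 = 3*(-491)*(2 - 10311) + 2323 = 3*(-491)*(-10309) + 2323 = 15185157 + 2323 = 15187480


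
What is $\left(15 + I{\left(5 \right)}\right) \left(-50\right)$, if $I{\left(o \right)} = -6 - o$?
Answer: $-200$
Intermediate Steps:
$\left(15 + I{\left(5 \right)}\right) \left(-50\right) = \left(15 - 11\right) \left(-50\right) = 4 \left(-50\right) = -200$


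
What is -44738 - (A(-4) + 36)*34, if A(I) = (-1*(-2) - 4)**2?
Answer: -46098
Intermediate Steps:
A(I) = 4 (A(I) = (2 - 4)**2 = (-2)**2 = 4)
-44738 - (A(-4) + 36)*34 = -44738 - (4 + 36)*34 = -44738 - 40*34 = -44738 - 1*1360 = -44738 - 1360 = -46098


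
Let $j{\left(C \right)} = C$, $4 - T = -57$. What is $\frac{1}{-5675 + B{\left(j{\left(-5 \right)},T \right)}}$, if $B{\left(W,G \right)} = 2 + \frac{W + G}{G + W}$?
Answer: $- \frac{1}{5672} \approx -0.0001763$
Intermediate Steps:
$T = 61$ ($T = 4 - -57 = 4 + 57 = 61$)
$B{\left(W,G \right)} = 3$ ($B{\left(W,G \right)} = 2 + \frac{G + W}{G + W} = 2 + 1 = 3$)
$\frac{1}{-5675 + B{\left(j{\left(-5 \right)},T \right)}} = \frac{1}{-5675 + 3} = \frac{1}{-5672} = - \frac{1}{5672}$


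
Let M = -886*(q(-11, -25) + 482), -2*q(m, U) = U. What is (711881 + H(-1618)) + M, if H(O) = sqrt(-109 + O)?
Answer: 273754 + I*sqrt(1727) ≈ 2.7375e+5 + 41.557*I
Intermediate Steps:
q(m, U) = -U/2
M = -438127 (M = -886*(-1/2*(-25) + 482) = -886*(25/2 + 482) = -886*989/2 = -438127)
(711881 + H(-1618)) + M = (711881 + sqrt(-109 - 1618)) - 438127 = (711881 + sqrt(-1727)) - 438127 = (711881 + I*sqrt(1727)) - 438127 = 273754 + I*sqrt(1727)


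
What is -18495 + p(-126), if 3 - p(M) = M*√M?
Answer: -18492 + 378*I*√14 ≈ -18492.0 + 1414.3*I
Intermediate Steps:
p(M) = 3 - M^(3/2) (p(M) = 3 - M*√M = 3 - M^(3/2))
-18495 + p(-126) = -18495 + (3 - (-126)^(3/2)) = -18495 + (3 - (-378)*I*√14) = -18495 + (3 + 378*I*√14) = -18492 + 378*I*√14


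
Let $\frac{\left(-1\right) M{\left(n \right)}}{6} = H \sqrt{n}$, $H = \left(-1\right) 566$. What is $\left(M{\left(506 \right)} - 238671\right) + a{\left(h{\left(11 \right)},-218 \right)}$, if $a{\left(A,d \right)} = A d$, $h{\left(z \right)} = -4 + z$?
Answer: $-240197 + 3396 \sqrt{506} \approx -1.6381 \cdot 10^{5}$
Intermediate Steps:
$H = -566$
$M{\left(n \right)} = 3396 \sqrt{n}$ ($M{\left(n \right)} = - 6 \left(- 566 \sqrt{n}\right) = 3396 \sqrt{n}$)
$\left(M{\left(506 \right)} - 238671\right) + a{\left(h{\left(11 \right)},-218 \right)} = \left(3396 \sqrt{506} - 238671\right) + \left(-4 + 11\right) \left(-218\right) = \left(-238671 + 3396 \sqrt{506}\right) + 7 \left(-218\right) = \left(-238671 + 3396 \sqrt{506}\right) - 1526 = -240197 + 3396 \sqrt{506}$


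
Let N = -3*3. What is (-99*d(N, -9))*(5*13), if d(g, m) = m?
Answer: 57915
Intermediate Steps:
N = -9
(-99*d(N, -9))*(5*13) = (-99*(-9))*(5*13) = 891*65 = 57915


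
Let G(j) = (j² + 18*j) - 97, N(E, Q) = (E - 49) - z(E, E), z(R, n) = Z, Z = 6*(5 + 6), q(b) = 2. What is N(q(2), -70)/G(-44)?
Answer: -113/1047 ≈ -0.10793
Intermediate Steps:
Z = 66 (Z = 6*11 = 66)
z(R, n) = 66
N(E, Q) = -115 + E (N(E, Q) = (E - 49) - 1*66 = (-49 + E) - 66 = -115 + E)
G(j) = -97 + j² + 18*j
N(q(2), -70)/G(-44) = (-115 + 2)/(-97 + (-44)² + 18*(-44)) = -113/(-97 + 1936 - 792) = -113/1047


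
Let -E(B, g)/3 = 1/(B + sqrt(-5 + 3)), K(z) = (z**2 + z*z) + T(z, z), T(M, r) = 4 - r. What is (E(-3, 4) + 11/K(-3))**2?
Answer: 2*(1188*sqrt(2) + 5711*I)/(625*(6*sqrt(2) + 7*I)) ≈ 1.4343 + 0.97055*I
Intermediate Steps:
K(z) = 4 - z + 2*z**2 (K(z) = (z**2 + z*z) + (4 - z) = (z**2 + z**2) + (4 - z) = 2*z**2 + (4 - z) = 4 - z + 2*z**2)
E(B, g) = -3/(B + I*sqrt(2)) (E(B, g) = -3/(B + sqrt(-5 + 3)) = -3/(B + sqrt(-2)) = -3/(B + I*sqrt(2)))
(E(-3, 4) + 11/K(-3))**2 = (-3/(-3 + I*sqrt(2)) + 11/(4 - 1*(-3) + 2*(-3)**2))**2 = (-3/(-3 + I*sqrt(2)) + 11/(4 + 3 + 2*9))**2 = (-3/(-3 + I*sqrt(2)) + 11/(4 + 3 + 18))**2 = (-3/(-3 + I*sqrt(2)) + 11/25)**2 = (11/25 - 3/(-3 + I*sqrt(2)))**2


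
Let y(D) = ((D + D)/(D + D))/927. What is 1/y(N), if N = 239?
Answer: 927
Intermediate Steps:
y(D) = 1/927 (y(D) = ((2*D)/((2*D)))*(1/927) = ((2*D)*(1/(2*D)))*(1/927) = 1*(1/927) = 1/927)
1/y(N) = 1/(1/927) = 927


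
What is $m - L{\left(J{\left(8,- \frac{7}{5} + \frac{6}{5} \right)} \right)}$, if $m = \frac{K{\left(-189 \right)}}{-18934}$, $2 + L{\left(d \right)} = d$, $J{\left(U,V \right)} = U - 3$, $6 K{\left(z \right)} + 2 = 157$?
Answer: $- \frac{340967}{113604} \approx -3.0014$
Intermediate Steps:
$K{\left(z \right)} = \frac{155}{6}$ ($K{\left(z \right)} = - \frac{1}{3} + \frac{1}{6} \cdot 157 = - \frac{1}{3} + \frac{157}{6} = \frac{155}{6}$)
$J{\left(U,V \right)} = -3 + U$
$L{\left(d \right)} = -2 + d$
$m = - \frac{155}{113604}$ ($m = \frac{155}{6 \left(-18934\right)} = \frac{155}{6} \left(- \frac{1}{18934}\right) = - \frac{155}{113604} \approx -0.0013644$)
$m - L{\left(J{\left(8,- \frac{7}{5} + \frac{6}{5} \right)} \right)} = - \frac{155}{113604} - \left(-2 + \left(-3 + 8\right)\right) = - \frac{155}{113604} - \left(-2 + 5\right) = - \frac{155}{113604} - 3 = - \frac{340967}{113604}$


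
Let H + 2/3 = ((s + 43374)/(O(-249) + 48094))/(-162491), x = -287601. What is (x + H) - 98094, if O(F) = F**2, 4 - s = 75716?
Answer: -20699646150026101/53668339935 ≈ -3.8570e+5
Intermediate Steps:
s = -75712 (s = 4 - 1*75716 = 4 - 75716 = -75712)
H = -35778796276/53668339935 (H = -2/3 + ((-75712 + 43374)/((-249)**2 + 48094))/(-162491) = -2/3 - 32338/(62001 + 48094)*(-1/162491) = -2/3 - 32338/110095*(-1/162491) = -2/3 + 32338/17889446645 = -35778796276/53668339935 ≈ -0.66667)
(x + H) - 98094 = (-287601 - 35778796276/53668339935) - 98094 = -15435104012442211/53668339935 - 98094 = -20699646150026101/53668339935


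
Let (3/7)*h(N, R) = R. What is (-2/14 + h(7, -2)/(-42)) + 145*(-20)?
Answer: -182702/63 ≈ -2900.0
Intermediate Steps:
h(N, R) = 7*R/3
(-2/14 + h(7, -2)/(-42)) + 145*(-20) = (-2/14 + ((7/3)*(-2))/(-42)) + 145*(-20) = (-2*1/14 - 14/3*(-1/42)) - 2900 = (-⅐ + ⅑) - 2900 = -2/63 - 2900 = -182702/63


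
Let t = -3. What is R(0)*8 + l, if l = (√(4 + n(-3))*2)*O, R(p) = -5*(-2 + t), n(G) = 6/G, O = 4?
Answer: 200 + 8*√2 ≈ 211.31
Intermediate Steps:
R(p) = 25 (R(p) = -5*(-2 - 3) = -5*(-5) = 25)
l = 8*√2 (l = (√(4 + 6/(-3))*2)*4 = (√(4 + 6*(-⅓))*2)*4 = (√(4 - 2)*2)*4 = (√2*2)*4 = (2*√2)*4 = 8*√2 ≈ 11.314)
R(0)*8 + l = 25*8 + 8*√2 = 200 + 8*√2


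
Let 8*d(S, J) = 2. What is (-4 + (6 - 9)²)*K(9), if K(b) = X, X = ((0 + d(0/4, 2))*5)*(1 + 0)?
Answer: 25/4 ≈ 6.2500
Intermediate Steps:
d(S, J) = ¼ (d(S, J) = (⅛)*2 = ¼)
X = 5/4 (X = ((0 + ¼)*5)*(1 + 0) = ((¼)*5)*1 = (5/4)*1 = 5/4 ≈ 1.2500)
K(b) = 5/4
(-4 + (6 - 9)²)*K(9) = (-4 + (6 - 9)²)*(5/4) = (-4 + (-3)²)*(5/4) = (-4 + 9)*(5/4) = 5*(5/4) = 25/4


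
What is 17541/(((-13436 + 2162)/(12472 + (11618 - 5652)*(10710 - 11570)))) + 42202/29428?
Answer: 220170256087931/27647606 ≈ 7.9634e+6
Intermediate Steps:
17541/(((-13436 + 2162)/(12472 + (11618 - 5652)*(10710 - 11570)))) + 42202/29428 = 17541/((-11274/(12472 + 5966*(-860)))) + 42202*(1/29428) = 17541/((-11274/(12472 - 5130760))) + 21101/14714 = 17541/((-11274/(-5118288))) + 21101/14714 = 17541/((-11274*(-1/5118288))) + 21101/14714 = 17541/(1879/853048) + 21101/14714 = 17541*(853048/1879) + 21101/14714 = 14963314968/1879 + 21101/14714 = 220170256087931/27647606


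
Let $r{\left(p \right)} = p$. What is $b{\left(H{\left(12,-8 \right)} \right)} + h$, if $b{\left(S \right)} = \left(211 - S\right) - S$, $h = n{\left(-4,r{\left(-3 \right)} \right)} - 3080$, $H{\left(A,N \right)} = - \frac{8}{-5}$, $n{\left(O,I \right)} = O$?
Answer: $- \frac{14381}{5} \approx -2876.2$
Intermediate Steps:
$H{\left(A,N \right)} = \frac{8}{5}$ ($H{\left(A,N \right)} = \left(-8\right) \left(- \frac{1}{5}\right) = \frac{8}{5}$)
$h = -3084$ ($h = -4 - 3080 = -3084$)
$b{\left(S \right)} = 211 - 2 S$
$b{\left(H{\left(12,-8 \right)} \right)} + h = \left(211 - \frac{16}{5}\right) - 3084 = \frac{1039}{5} - 3084 = - \frac{14381}{5}$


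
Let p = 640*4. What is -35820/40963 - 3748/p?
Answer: -61307131/26216320 ≈ -2.3385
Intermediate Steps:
p = 2560
-35820/40963 - 3748/p = -35820/40963 - 3748/2560 = -35820*1/40963 - 3748*1/2560 = -35820/40963 - 937/640 = -61307131/26216320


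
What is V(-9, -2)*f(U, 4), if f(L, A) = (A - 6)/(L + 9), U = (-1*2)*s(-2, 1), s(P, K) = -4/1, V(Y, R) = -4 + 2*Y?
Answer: 44/17 ≈ 2.5882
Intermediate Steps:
s(P, K) = -4 (s(P, K) = -4*1 = -4)
U = 8 (U = -1*2*(-4) = -2*(-4) = 8)
f(L, A) = (-6 + A)/(9 + L)
V(-9, -2)*f(U, 4) = (-4 + 2*(-9))*((-6 + 4)/(9 + 8)) = (-4 - 18)*(-2/17) = -22*(-2)/17 = -22*(-2/17) = 44/17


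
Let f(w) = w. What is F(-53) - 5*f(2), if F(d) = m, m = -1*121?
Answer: -131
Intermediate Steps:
m = -121
F(d) = -121
F(-53) - 5*f(2) = -121 - 5*2 = -121 - 10 = -131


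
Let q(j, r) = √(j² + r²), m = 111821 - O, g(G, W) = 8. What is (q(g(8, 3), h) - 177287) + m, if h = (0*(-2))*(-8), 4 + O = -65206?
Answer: -248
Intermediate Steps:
O = -65210 (O = -4 - 65206 = -65210)
m = 177031 (m = 111821 - 1*(-65210) = 111821 + 65210 = 177031)
h = 0 (h = 0*(-8) = 0)
(q(g(8, 3), h) - 177287) + m = (√(8² + 0²) - 177287) + 177031 = (√(64 + 0) - 177287) + 177031 = (√64 - 177287) + 177031 = (8 - 177287) + 177031 = -177279 + 177031 = -248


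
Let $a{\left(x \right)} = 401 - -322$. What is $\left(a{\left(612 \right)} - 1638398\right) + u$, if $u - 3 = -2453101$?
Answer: $-4090773$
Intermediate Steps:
$a{\left(x \right)} = 723$ ($a{\left(x \right)} = 401 + 322 = 723$)
$u = -2453098$ ($u = 3 - 2453101 = -2453098$)
$\left(a{\left(612 \right)} - 1638398\right) + u = \left(723 - 1638398\right) - 2453098 = -1637675 - 2453098 = -4090773$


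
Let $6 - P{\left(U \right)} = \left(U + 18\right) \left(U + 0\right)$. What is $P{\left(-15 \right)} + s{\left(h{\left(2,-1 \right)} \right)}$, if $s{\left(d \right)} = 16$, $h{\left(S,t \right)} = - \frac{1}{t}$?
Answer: $67$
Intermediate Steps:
$P{\left(U \right)} = 6 - U \left(18 + U\right)$ ($P{\left(U \right)} = 6 - \left(U + 18\right) \left(U + 0\right) = 6 - \left(18 + U\right) U = 6 - U \left(18 + U\right)$)
$P{\left(-15 \right)} + s{\left(h{\left(2,-1 \right)} \right)} = \left(6 - \left(-15\right)^{2} - -270\right) + 16 = \left(6 - 225 + 270\right) + 16 = 51 + 16 = 67$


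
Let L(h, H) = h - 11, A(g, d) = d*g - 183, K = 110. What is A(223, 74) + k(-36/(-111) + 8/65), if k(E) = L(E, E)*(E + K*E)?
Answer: 2469144263/156325 ≈ 15795.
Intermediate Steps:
A(g, d) = -183 + d*g
L(h, H) = -11 + h
k(E) = 111*E*(-11 + E) (k(E) = (-11 + E)*(E + 110*E) = (-11 + E)*(111*E) = 111*E*(-11 + E))
A(223, 74) + k(-36/(-111) + 8/65) = (-183 + 74*223) + 111*(-36/(-111) + 8/65)*(-11 + (-36/(-111) + 8/65)) = (-183 + 16502) + 111*(-36*(-1/111) + 8*(1/65))*(-11 + (-36*(-1/111) + 8*(1/65))) = 16319 + 111*(12/37 + 8/65)*(-11 + (12/37 + 8/65)) = 16319 + 111*(1076/2405)*(-11 + 1076/2405) = 16319 + 111*(1076/2405)*(-25379/2405) = 16319 - 81923412/156325 = 2469144263/156325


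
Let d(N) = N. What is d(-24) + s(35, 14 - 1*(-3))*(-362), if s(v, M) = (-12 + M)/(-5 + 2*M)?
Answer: -2506/29 ≈ -86.414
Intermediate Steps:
s(v, M) = (-12 + M)/(-5 + 2*M)
d(-24) + s(35, 14 - 1*(-3))*(-362) = -24 + ((-12 + (14 - 1*(-3)))/(-5 + 2*(14 - 1*(-3))))*(-362) = -24 + ((-12 + (14 + 3))/(-5 + 2*(14 + 3)))*(-362) = -24 + ((-12 + 17)/(-5 + 2*17))*(-362) = -24 + (5/(-5 + 34))*(-362) = -24 + (5/29)*(-362) = -24 - 1810/29 = -2506/29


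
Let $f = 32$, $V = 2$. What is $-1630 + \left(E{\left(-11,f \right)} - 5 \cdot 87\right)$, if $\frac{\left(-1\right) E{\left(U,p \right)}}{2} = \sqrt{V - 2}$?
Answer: $-2065$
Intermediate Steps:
$E{\left(U,p \right)} = 0$ ($E{\left(U,p \right)} = - 2 \sqrt{2 - 2} = - 2 \sqrt{0} = \left(-2\right) 0 = 0$)
$-1630 + \left(E{\left(-11,f \right)} - 5 \cdot 87\right) = -1630 + \left(0 - 5 \cdot 87\right) = -1630 + \left(0 - 435\right) = -1630 - 435 = -2065$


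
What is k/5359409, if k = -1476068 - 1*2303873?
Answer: -343631/487219 ≈ -0.70529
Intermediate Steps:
k = -3779941 (k = -1476068 - 2303873 = -3779941)
k/5359409 = -3779941/5359409 = -3779941*1/5359409 = -343631/487219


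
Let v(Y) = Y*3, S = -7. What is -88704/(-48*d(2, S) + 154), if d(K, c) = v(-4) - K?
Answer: -6336/59 ≈ -107.39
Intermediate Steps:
v(Y) = 3*Y
d(K, c) = -12 - K (d(K, c) = 3*(-4) - K = -12 - K)
-88704/(-48*d(2, S) + 154) = -88704/(-48*(-12 - 1*2) + 154) = -88704/(-48*(-12 - 2) + 154) = -88704/(-48*(-14) + 154) = -88704/(672 + 154) = -88704/826 = -88704*1/826 = -6336/59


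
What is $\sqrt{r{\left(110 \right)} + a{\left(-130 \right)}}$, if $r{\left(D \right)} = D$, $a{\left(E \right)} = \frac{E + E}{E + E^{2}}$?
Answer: $\frac{2 \sqrt{457563}}{129} \approx 10.487$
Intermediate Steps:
$a{\left(E \right)} = \frac{2 E}{E + E^{2}}$
$\sqrt{r{\left(110 \right)} + a{\left(-130 \right)}} = \sqrt{110 + \frac{2}{1 - 130}} = \sqrt{110 + \frac{2}{-129}} = \sqrt{110 + 2 \left(- \frac{1}{129}\right)} = \sqrt{110 - \frac{2}{129}} = \sqrt{\frac{14188}{129}} = \frac{2 \sqrt{457563}}{129}$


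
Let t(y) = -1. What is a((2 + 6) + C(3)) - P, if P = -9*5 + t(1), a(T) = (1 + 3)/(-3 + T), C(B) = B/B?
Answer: 140/3 ≈ 46.667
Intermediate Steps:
C(B) = 1
a(T) = 4/(-3 + T)
P = -46 (P = -9*5 - 1 = -45 - 1 = -46)
a((2 + 6) + C(3)) - P = 4/(-3 + ((2 + 6) + 1)) - 1*(-46) = 4/(-3 + (8 + 1)) + 46 = 4/(-3 + 9) + 46 = 4/6 + 46 = 4*(⅙) + 46 = ⅔ + 46 = 140/3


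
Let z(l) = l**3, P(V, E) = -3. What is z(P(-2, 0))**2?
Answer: 729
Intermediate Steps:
z(P(-2, 0))**2 = ((-3)**3)**2 = (-27)**2 = 729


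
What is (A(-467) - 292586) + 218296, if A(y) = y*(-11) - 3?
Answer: -69156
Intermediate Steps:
A(y) = -3 - 11*y (A(y) = -11*y - 3 = -3 - 11*y)
(A(-467) - 292586) + 218296 = ((-3 - 11*(-467)) - 292586) + 218296 = ((-3 + 5137) - 292586) + 218296 = (5134 - 292586) + 218296 = -287452 + 218296 = -69156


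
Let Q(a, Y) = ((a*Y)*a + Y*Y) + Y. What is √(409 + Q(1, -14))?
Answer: √577 ≈ 24.021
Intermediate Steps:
Q(a, Y) = Y + Y² + Y*a² (Q(a, Y) = ((Y*a)*a + Y²) + Y = (Y*a² + Y²) + Y = (Y² + Y*a²) + Y = Y + Y² + Y*a²)
√(409 + Q(1, -14)) = √(409 - 14*(1 - 14 + 1²)) = √(409 - 14*(1 - 14 + 1)) = √(409 - 14*(-12)) = √(409 + 168) = √577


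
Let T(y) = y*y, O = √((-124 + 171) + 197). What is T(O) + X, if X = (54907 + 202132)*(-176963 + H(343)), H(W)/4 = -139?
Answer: -45629305997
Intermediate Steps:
H(W) = -556 (H(W) = 4*(-139) = -556)
X = -45629306241 (X = (54907 + 202132)*(-176963 - 556) = 257039*(-177519) = -45629306241)
O = 2*√61 (O = √(47 + 197) = √244 = 2*√61 ≈ 15.620)
T(y) = y²
T(O) + X = (2*√61)² - 45629306241 = 244 - 45629306241 = -45629305997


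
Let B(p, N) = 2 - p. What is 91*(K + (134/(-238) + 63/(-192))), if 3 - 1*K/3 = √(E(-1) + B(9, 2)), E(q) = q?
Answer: 802841/1088 - 546*I*√2 ≈ 737.91 - 772.16*I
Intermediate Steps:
K = 9 - 6*I*√2 (K = 9 - 3*√(-1 + (2 - 1*9)) = 9 - 3*√(-1 + (2 - 9)) = 9 - 3*√(-1 - 7) = 9 - 6*I*√2 ≈ 9.0 - 8.4853*I)
91*(K + (134/(-238) + 63/(-192))) = 91*((9 - 6*I*√2) + (134/(-238) + 63/(-192))) = 91*((9 - 6*I*√2) + (134*(-1/238) + 63*(-1/192))) = 91*((9 - 6*I*√2) + (-67/119 - 21/64)) = 91*((9 - 6*I*√2) - 6787/7616) = 91*(61757/7616 - 6*I*√2) = 802841/1088 - 546*I*√2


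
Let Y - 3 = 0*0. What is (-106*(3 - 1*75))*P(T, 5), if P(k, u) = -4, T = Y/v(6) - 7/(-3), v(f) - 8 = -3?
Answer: -30528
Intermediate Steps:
v(f) = 5 (v(f) = 8 - 3 = 5)
Y = 3 (Y = 3 + 0*0 = 3 + 0 = 3)
T = 44/15 (T = 3/5 - 7/(-3) = 3*(⅕) - 7*(-⅓) = ⅗ + 7/3 = 44/15 ≈ 2.9333)
(-106*(3 - 1*75))*P(T, 5) = -106*(3 - 1*75)*(-4) = -106*(3 - 75)*(-4) = -106*(-72)*(-4) = 7632*(-4) = -30528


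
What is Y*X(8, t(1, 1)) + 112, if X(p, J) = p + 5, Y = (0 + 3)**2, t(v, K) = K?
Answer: 229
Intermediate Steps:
Y = 9 (Y = 3**2 = 9)
X(p, J) = 5 + p
Y*X(8, t(1, 1)) + 112 = 9*(5 + 8) + 112 = 9*13 + 112 = 117 + 112 = 229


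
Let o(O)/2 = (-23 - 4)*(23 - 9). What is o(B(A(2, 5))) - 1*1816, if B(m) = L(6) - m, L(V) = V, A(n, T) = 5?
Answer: -2572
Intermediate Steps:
B(m) = 6 - m
o(O) = -756 (o(O) = 2*((-23 - 4)*(23 - 9)) = 2*(-27*14) = 2*(-378) = -756)
o(B(A(2, 5))) - 1*1816 = -756 - 1*1816 = -756 - 1816 = -2572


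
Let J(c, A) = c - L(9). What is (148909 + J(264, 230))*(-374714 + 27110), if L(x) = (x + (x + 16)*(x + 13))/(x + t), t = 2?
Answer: -570190135776/11 ≈ -5.1835e+10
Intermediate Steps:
L(x) = (x + (13 + x)*(16 + x))/(2 + x) (L(x) = (x + (x + 16)*(x + 13))/(x + 2) = (x + (16 + x)*(13 + x))/(2 + x) = (x + (13 + x)*(16 + x))/(2 + x))
J(c, A) = -559/11 + c (J(c, A) = c - (208 + 9² + 30*9)/(2 + 9) = c - (208 + 81 + 270)/11 = c - 559/11 = -559/11 + c)
(148909 + J(264, 230))*(-374714 + 27110) = (148909 + (-559/11 + 264))*(-374714 + 27110) = (148909 + 2345/11)*(-347604) = (1640344/11)*(-347604) = -570190135776/11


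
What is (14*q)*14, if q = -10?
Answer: -1960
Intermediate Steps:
(14*q)*14 = (14*(-10))*14 = -140*14 = -1960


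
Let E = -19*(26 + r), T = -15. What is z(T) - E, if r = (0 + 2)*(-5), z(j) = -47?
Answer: 257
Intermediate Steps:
r = -10 (r = 2*(-5) = -10)
E = -304 (E = -19*(26 - 10) = -19*16 = -304)
z(T) - E = -47 - 1*(-304) = -47 + 304 = 257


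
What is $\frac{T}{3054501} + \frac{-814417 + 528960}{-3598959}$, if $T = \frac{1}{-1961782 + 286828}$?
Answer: $\frac{486813483434848673}{6137603097957019962} \approx 0.079316$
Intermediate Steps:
$T = - \frac{1}{1674954}$ ($T = \frac{1}{-1674954} = - \frac{1}{1674954} \approx -5.9703 \cdot 10^{-7}$)
$\frac{T}{3054501} + \frac{-814417 + 528960}{-3598959} = - \frac{1}{1674954 \cdot 3054501} + \frac{-814417 + 528960}{-3598959} = \left(- \frac{1}{1674954}\right) \frac{1}{3054501} - - \frac{285457}{3598959} = - \frac{1}{5116148667954} + \frac{285457}{3598959} = \frac{486813483434848673}{6137603097957019962}$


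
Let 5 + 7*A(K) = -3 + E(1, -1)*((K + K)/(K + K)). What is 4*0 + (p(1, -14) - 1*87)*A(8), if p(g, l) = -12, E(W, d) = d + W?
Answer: 792/7 ≈ 113.14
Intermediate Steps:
E(W, d) = W + d
A(K) = -8/7 (A(K) = -5/7 + (-3 + (1 - 1)*((K + K)/(K + K)))/7 = -5/7 + (-3 + 0*((2*K)/((2*K))))/7 = -5/7 + (-3 + 0*((2*K)*(1/(2*K))))/7 = -5/7 + (-3 + 0*1)/7 = -5/7 + (-3 + 0)/7 = -5/7 + (1/7)*(-3) = -5/7 - 3/7 = -8/7)
4*0 + (p(1, -14) - 1*87)*A(8) = 4*0 + (-12 - 1*87)*(-8/7) = 0 + (-12 - 87)*(-8/7) = 0 - 99*(-8/7) = 0 + 792/7 = 792/7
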